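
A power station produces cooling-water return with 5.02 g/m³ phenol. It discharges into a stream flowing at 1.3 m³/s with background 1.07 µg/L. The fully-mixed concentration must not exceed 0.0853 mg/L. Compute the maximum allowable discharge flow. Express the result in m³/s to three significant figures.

1.07 µg/L = 0.00107 mg/L.
Mass balance at complete mixing: C_std·(Q_w + Q_r) = Q_w·C_e + Q_r·C_b.
Rearranging, Q_w = Q_r·(C_std − C_b)/(C_e − C_std) = 1.3·(0.0853 − 0.00107) / (5.02 − 0.0853) = 0.02219 m³/s.

0.0222 m³/s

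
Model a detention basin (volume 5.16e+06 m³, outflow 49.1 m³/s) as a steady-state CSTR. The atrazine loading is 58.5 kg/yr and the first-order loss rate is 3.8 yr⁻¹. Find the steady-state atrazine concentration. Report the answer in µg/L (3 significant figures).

0.0373 µg/L

Outflow Q = 49.1 m³/s × 3.156e+07 s/yr = 1.549e+09 m³/yr.
Steady-state CSTR mass balance: W = Q·C + k·V·C, so C = W/(Q + kV).
Q + kV = 1.549e+09 + 3.8·5.16e+06 = 1.569e+09 m³/yr.
C = 58.5/1.569e+09 = 3.728e-08 kg/m³ = 3.728e-05 mg/L = 0.03728 µg/L.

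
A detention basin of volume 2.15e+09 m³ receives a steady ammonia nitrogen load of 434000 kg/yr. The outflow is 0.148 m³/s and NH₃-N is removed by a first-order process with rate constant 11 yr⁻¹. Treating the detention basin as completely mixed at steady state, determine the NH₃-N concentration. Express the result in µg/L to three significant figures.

18.3 µg/L

Outflow Q = 0.148 m³/s × 3.156e+07 s/yr = 4.671e+06 m³/yr.
Steady-state CSTR mass balance: W = Q·C + k·V·C, so C = W/(Q + kV).
Q + kV = 4.671e+06 + 11·2.15e+09 = 2.365e+10 m³/yr.
C = 434000/2.365e+10 = 1.835e-05 kg/m³ = 0.01835 mg/L = 18.35 µg/L.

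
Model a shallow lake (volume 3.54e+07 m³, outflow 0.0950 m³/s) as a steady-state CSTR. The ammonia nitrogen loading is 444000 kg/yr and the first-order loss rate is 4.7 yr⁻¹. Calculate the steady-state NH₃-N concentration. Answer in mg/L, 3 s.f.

Outflow Q = 0.0950 m³/s × 3.156e+07 s/yr = 2.998e+06 m³/yr.
Steady-state CSTR mass balance: W = Q·C + k·V·C, so C = W/(Q + kV).
Q + kV = 2.998e+06 + 4.7·3.54e+07 = 1.694e+08 m³/yr.
C = 444000/1.694e+08 = 0.002621 kg/m³ = 2.621 mg/L.

2.62 mg/L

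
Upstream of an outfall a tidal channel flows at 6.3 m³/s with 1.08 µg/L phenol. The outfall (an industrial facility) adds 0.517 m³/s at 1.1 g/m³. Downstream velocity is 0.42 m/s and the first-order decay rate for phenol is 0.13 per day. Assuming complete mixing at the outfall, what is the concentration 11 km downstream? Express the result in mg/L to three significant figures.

0.0812 mg/L

1.08 µg/L = 0.00108 mg/L.
After complete mixing, C₀ = (0.517·1.1 + 6.3·0.00108) / 6.817 = 0.08442 mg/L.
Travel time t = 1.1e+04 m / 0.42 m/s = 2.619e+04 s = 0.3031 d.
C = 0.08442·exp(−0.13·0.3031) = 0.08442·0.9614 = 0.08116 mg/L.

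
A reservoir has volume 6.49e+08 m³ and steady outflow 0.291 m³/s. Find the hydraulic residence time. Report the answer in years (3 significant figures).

Q = 0.291 m³/s × 3.156e+07 s/yr = 9.183e+06 m³/yr.
Hydraulic residence time τ = V/Q = 6.49e+08/9.183e+06 = 70.67 yr.

70.7 yr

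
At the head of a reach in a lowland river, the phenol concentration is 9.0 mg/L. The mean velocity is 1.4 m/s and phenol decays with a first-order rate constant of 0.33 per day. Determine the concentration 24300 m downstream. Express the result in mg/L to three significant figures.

8.42 mg/L

Travel time t = 24300 m / 1.4 m/s = 2.43e+04/1.4 = 1.736e+04 s = 0.2009 d.
First-order decay: C = 9.0·exp(−0.33·0.2009) = 9.0·0.9359 = 8.423 mg/L.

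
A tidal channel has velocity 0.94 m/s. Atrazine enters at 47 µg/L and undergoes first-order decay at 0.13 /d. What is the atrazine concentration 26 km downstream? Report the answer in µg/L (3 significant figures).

45.1 µg/L

Travel time t = 26 km / 0.94 m/s = 2.6e+04/0.94 = 2.766e+04 s = 0.3201 d.
First-order decay: C = 47·exp(−0.13·0.3201) = 47·0.9592 = 45.08 µg/L.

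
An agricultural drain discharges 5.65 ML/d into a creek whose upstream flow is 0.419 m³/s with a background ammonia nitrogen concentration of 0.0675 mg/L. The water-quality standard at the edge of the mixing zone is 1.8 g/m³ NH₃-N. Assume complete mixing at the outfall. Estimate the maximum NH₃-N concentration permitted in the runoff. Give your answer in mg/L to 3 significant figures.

5.65 ML/d = 0.06539 m³/s.
Mass balance: 1.8·0.4844 = 0.06539·Cₑ + 0.419·0.0675.
Cₑ = (0.8719 − 0.02828) / 0.06539 = 12.9 mg/L.

12.9 mg/L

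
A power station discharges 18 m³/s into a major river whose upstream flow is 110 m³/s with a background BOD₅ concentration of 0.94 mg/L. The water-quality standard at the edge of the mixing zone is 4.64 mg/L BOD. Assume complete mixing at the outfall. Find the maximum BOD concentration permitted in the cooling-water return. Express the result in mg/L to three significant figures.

Mass balance: 4.64·128 = 18·Cₑ + 110·0.94.
Cₑ = (593.9 − 103.4) / 18 = 27.25 mg/L.

27.3 mg/L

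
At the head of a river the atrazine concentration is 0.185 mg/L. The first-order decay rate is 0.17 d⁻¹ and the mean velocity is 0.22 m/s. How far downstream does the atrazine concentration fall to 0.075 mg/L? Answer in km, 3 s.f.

101 km

From C = C₀·e^(−kt), t = ln(C₀/C)/k = ln(0.185/0.075)/0.17 = 0.9029/0.17 = 5.311 d.
Distance = v·t = 0.22 m/s × 4.589e+05 s = 1.01e+05 m = 101 km.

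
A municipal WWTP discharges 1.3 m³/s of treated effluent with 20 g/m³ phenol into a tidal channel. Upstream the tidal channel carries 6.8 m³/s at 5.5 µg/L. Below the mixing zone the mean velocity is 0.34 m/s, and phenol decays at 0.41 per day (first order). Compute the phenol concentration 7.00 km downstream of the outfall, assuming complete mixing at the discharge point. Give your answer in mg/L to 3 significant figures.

2.92 mg/L

5.5 µg/L = 0.0055 mg/L.
After complete mixing, C₀ = (1.3·20 + 6.8·0.0055) / 8.1 = 3.214 mg/L.
Travel time t = 7000 m / 0.34 m/s = 2.059e+04 s = 0.2383 d.
C = 3.214·exp(−0.41·0.2383) = 3.214·0.9069 = 2.915 mg/L.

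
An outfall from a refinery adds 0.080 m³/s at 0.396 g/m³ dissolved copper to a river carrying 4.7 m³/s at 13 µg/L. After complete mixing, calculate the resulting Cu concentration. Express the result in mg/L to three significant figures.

13 µg/L = 0.013 mg/L.
Flow-weighted mixing gives C = (0.08·0.396 + 4.7·0.013) / (0.08 + 4.7) = 0.09278/4.78 = 0.01941 mg/L.

0.0194 mg/L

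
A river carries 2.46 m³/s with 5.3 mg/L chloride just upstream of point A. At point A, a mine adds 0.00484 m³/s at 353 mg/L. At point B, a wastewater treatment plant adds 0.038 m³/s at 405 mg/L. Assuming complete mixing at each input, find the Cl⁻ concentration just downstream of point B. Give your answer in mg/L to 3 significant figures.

After input A: C = (2.46·5.3 + 0.00484·353) / 2.465 = 5.983 mg/L.
After input B: C = (2.465·5.983 + 0.038·405) / 2.503 = 12.04 mg/L.

12.0 mg/L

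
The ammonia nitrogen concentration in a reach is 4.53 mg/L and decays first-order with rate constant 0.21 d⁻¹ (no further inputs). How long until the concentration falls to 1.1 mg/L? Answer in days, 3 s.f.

t = ln(C₀/C)/k = ln(4.53/1.1)/0.21 = 1.415/0.21 = 6.74 d.

6.74 d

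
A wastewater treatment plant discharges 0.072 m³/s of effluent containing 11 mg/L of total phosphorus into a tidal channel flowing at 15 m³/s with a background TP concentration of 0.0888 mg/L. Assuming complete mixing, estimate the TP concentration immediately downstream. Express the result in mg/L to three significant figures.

Conservation of mass across the mixing zone: C = (0.072·11 + 15·0.0888) / (0.072 + 15) = 2.124/15.07 = 0.1409 mg/L.

0.141 mg/L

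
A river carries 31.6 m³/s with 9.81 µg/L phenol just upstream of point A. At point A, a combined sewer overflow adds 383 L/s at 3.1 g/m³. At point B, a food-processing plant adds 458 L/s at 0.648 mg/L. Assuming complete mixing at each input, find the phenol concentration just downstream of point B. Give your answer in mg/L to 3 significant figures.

9.81 µg/L = 0.00981 mg/L.
383 L/s = 0.383 m³/s.
After input A: C = (31.6·0.00981 + 0.383·3.1) / 31.98 = 0.04682 mg/L.
458 L/s = 0.458 m³/s.
After input B: C = (31.98·0.04682 + 0.458·0.648) / 32.44 = 0.0553 mg/L.

0.0553 mg/L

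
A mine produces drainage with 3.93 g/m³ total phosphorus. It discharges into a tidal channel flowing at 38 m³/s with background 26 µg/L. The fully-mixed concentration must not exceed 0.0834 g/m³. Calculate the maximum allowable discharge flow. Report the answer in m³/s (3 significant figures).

0.567 m³/s

26 µg/L = 0.026 mg/L.
Mass balance at complete mixing: C_std·(Q_w + Q_r) = Q_w·C_e + Q_r·C_b.
Rearranging, Q_w = Q_r·(C_std − C_b)/(C_e − C_std) = 38·(0.0834 − 0.026) / (3.93 − 0.0834) = 0.567 m³/s.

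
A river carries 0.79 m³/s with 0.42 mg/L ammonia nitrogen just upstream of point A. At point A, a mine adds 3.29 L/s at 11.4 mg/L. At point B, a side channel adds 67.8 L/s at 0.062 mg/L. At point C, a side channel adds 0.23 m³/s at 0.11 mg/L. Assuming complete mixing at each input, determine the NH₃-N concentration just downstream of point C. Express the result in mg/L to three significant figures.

3.29 L/s = 0.00329 m³/s.
After input A: C = (0.79·0.42 + 0.00329·11.4) / 0.7933 = 0.4655 mg/L.
67.8 L/s = 0.0678 m³/s.
After input B: C = (0.7933·0.4655 + 0.0678·0.062) / 0.8611 = 0.4338 mg/L.
After input C: C = (0.8611·0.4338 + 0.23·0.11) / 1.091 = 0.3655 mg/L.

0.366 mg/L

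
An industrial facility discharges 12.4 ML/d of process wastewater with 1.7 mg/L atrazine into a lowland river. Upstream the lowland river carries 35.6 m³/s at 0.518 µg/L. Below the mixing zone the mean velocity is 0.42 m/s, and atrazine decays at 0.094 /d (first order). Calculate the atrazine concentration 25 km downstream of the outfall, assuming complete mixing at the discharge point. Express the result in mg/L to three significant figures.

12.4 ML/d = 0.1435 m³/s.
0.518 µg/L = 0.000518 mg/L.
After complete mixing, C₀ = (0.1435·1.7 + 35.6·0.000518) / 35.74 = 0.007342 mg/L.
Travel time t = 2.5e+04 m / 0.42 m/s = 5.952e+04 s = 0.6889 d.
C = 0.007342·exp(−0.094·0.6889) = 0.007342·0.9373 = 0.006881 mg/L.

0.00688 mg/L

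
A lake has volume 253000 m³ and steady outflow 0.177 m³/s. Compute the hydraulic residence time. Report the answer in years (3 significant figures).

Q = 0.177 m³/s × 3.156e+07 s/yr = 5.586e+06 m³/yr.
Hydraulic residence time τ = V/Q = 253000/5.586e+06 = 0.04529 yr.

0.0453 yr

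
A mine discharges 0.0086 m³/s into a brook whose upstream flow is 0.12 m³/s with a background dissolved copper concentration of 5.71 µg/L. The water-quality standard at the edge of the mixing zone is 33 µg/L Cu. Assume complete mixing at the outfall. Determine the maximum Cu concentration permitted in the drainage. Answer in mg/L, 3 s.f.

5.71 µg/L = 0.00571 mg/L.
33 µg/L = 0.033 mg/L.
Mass balance: 0.033·0.1286 = 0.0086·Cₑ + 0.12·0.00571.
Cₑ = (0.004244 − 0.0006852) / 0.0086 = 0.4138 mg/L.

0.414 mg/L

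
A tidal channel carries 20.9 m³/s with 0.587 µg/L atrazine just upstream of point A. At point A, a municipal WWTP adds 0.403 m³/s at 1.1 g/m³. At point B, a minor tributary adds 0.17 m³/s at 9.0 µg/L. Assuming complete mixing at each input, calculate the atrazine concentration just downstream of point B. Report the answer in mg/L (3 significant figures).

0.0213 mg/L

0.587 µg/L = 0.000587 mg/L.
After input A: C = (20.9·0.000587 + 0.403·1.1) / 21.3 = 0.02139 mg/L.
9.0 µg/L = 0.009 mg/L.
After input B: C = (21.3·0.02139 + 0.17·0.009) / 21.47 = 0.02129 mg/L.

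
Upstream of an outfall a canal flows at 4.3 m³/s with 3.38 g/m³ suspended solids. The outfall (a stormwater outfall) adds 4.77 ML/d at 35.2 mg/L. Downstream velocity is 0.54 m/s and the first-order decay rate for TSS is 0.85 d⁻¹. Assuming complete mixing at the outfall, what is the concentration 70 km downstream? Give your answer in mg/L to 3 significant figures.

4.77 ML/d = 0.05521 m³/s.
After complete mixing, C₀ = (0.05521·35.2 + 4.3·3.38) / 4.355 = 3.783 mg/L.
Travel time t = 7e+04 m / 0.54 m/s = 1.296e+05 s = 1.5 d.
C = 3.783·exp(−0.85·1.5) = 3.783·0.2793 = 1.057 mg/L.

1.06 mg/L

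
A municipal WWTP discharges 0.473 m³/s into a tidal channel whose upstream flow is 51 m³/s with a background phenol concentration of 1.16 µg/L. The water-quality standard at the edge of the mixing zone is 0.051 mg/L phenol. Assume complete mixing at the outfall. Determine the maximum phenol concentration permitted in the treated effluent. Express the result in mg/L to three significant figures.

1.16 µg/L = 0.00116 mg/L.
Mass balance: 0.051·51.47 = 0.473·Cₑ + 51·0.00116.
Cₑ = (2.625 − 0.05916) / 0.473 = 5.425 mg/L.

5.42 mg/L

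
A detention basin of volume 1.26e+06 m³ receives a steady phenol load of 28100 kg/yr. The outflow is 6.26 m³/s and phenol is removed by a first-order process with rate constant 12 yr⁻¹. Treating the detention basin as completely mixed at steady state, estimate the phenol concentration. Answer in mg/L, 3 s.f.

Outflow Q = 6.26 m³/s × 3.156e+07 s/yr = 1.976e+08 m³/yr.
Steady-state CSTR mass balance: W = Q·C + k·V·C, so C = W/(Q + kV).
Q + kV = 1.976e+08 + 12·1.26e+06 = 2.127e+08 m³/yr.
C = 28100/2.127e+08 = 0.0001321 kg/m³ = 0.1321 mg/L.

0.132 mg/L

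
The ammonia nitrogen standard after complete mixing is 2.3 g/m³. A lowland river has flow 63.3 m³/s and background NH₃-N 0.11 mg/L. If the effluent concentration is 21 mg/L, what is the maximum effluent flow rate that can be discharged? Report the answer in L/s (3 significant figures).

7410 L/s

Mass balance at complete mixing: C_std·(Q_w + Q_r) = Q_w·C_e + Q_r·C_b.
Rearranging, Q_w = Q_r·(C_std − C_b)/(C_e − C_std) = 63.3·(2.3 − 0.11) / (21 − 2.3) = 7.413 m³/s.
= 7413 L/s.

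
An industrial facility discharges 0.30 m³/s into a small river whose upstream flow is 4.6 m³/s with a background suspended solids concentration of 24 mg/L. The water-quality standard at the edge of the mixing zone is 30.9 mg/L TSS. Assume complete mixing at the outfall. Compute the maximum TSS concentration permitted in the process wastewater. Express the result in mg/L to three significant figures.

137 mg/L

Mass balance: 30.9·4.9 = 0.3·Cₑ + 4.6·24.
Cₑ = (151.4 − 110.4) / 0.3 = 136.7 mg/L.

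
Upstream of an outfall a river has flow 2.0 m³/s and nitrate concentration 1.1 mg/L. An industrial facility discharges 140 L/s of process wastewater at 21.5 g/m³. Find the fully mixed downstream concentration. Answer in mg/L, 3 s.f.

2.43 mg/L

140 L/s = 0.14 m³/s.
Flow-weighted mixing gives C = (0.14·21.5 + 2·1.1) / (0.14 + 2) = 5.21/2.14 = 2.435 mg/L.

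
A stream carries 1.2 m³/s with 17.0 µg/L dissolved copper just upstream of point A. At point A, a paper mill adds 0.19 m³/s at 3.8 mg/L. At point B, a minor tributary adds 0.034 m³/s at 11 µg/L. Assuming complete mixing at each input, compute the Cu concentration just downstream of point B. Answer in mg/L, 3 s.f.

0.522 mg/L

17.0 µg/L = 0.017 mg/L.
After input A: C = (1.2·0.017 + 0.19·3.8) / 1.39 = 0.5341 mg/L.
11 µg/L = 0.011 mg/L.
After input B: C = (1.39·0.5341 + 0.034·0.011) / 1.424 = 0.5216 mg/L.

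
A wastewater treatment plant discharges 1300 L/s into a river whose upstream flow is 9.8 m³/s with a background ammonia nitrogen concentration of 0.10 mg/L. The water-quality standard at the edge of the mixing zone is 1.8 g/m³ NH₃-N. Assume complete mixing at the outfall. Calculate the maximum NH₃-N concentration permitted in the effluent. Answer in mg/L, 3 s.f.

1300 L/s = 1.3 m³/s.
Mass balance: 1.8·11.1 = 1.3·Cₑ + 9.8·0.1.
Cₑ = (19.98 − 0.98) / 1.3 = 14.62 mg/L.

14.6 mg/L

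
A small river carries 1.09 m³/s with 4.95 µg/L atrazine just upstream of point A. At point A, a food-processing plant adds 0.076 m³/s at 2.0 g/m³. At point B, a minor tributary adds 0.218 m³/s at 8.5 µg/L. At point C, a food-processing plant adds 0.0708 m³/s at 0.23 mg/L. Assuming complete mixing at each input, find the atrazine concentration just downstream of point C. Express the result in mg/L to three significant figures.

4.95 µg/L = 0.00495 mg/L.
After input A: C = (1.09·0.00495 + 0.076·2) / 1.166 = 0.135 mg/L.
8.5 µg/L = 0.0085 mg/L.
After input B: C = (1.166·0.135 + 0.218·0.0085) / 1.384 = 0.1151 mg/L.
After input C: C = (1.384·0.1151 + 0.0708·0.23) / 1.455 = 0.1207 mg/L.

0.121 mg/L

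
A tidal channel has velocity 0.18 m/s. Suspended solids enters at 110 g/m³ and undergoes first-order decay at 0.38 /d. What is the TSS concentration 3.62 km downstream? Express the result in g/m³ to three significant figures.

Travel time t = 3.62 km / 0.18 m/s = 3620/0.18 = 2.011e+04 s = 0.2328 d.
First-order decay: C = 110·exp(−0.38·0.2328) = 110·0.9153 = 100.7 g/m³.

101 g/m³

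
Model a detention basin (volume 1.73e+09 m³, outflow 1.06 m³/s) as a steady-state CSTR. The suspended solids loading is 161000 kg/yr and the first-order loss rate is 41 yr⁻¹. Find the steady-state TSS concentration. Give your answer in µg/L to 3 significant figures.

2.27 µg/L

Outflow Q = 1.06 m³/s × 3.156e+07 s/yr = 3.345e+07 m³/yr.
Steady-state CSTR mass balance: W = Q·C + k·V·C, so C = W/(Q + kV).
Q + kV = 3.345e+07 + 41·1.73e+09 = 7.096e+10 m³/yr.
C = 161000/7.096e+10 = 2.269e-06 kg/m³ = 0.002269 mg/L = 2.269 µg/L.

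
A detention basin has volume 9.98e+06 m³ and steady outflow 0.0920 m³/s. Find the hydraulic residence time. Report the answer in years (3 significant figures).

Q = 0.0920 m³/s × 3.156e+07 s/yr = 2.903e+06 m³/yr.
Hydraulic residence time τ = V/Q = 9.98e+06/2.903e+06 = 3.437 yr.

3.44 yr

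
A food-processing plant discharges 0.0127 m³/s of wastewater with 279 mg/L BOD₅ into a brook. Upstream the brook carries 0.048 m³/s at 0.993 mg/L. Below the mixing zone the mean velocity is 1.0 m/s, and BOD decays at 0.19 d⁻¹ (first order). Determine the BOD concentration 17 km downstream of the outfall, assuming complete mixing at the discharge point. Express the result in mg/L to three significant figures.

After complete mixing, C₀ = (0.0127·279 + 0.048·0.993) / 0.0607 = 59.16 mg/L.
Travel time t = 1.7e+04 m / 1.0 m/s = 1.7e+04 s = 0.1968 d.
C = 59.16·exp(−0.19·0.1968) = 59.16·0.9633 = 56.99 mg/L.

57.0 mg/L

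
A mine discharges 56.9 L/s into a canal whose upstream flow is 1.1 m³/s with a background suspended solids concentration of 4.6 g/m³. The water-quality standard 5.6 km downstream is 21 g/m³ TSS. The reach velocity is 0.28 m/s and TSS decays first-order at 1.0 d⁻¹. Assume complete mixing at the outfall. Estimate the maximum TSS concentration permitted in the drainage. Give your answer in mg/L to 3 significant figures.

56.9 L/s = 0.0569 m³/s.
Travel time to the compliance point: t = 5600/0.28 = 2e+04 s = 0.2315 d; decay factor exp(−1.0·0.2315) = 0.7934.
So the concentration just after mixing may be at most 21/0.7934 = 26.47 mg/L.
Mass balance: 26.47·1.157 = 0.0569·Cₑ + 1.1·4.6.
Cₑ = (30.62 − 5.06) / 0.0569 = 449.3 mg/L.

449 mg/L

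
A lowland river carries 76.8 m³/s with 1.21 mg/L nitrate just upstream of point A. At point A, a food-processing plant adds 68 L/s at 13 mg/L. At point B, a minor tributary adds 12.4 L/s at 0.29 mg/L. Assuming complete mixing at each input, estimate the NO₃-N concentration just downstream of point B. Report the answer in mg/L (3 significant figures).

68 L/s = 0.068 m³/s.
After input A: C = (76.8·1.21 + 0.068·13) / 76.87 = 1.22 mg/L.
12.4 L/s = 0.0124 m³/s.
After input B: C = (76.87·1.22 + 0.0124·0.29) / 76.88 = 1.22 mg/L.

1.22 mg/L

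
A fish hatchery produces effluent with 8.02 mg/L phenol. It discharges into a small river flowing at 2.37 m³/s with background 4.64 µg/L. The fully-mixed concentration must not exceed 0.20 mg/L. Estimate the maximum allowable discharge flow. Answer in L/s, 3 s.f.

59.2 L/s

4.64 µg/L = 0.00464 mg/L.
Mass balance at complete mixing: C_std·(Q_w + Q_r) = Q_w·C_e + Q_r·C_b.
Rearranging, Q_w = Q_r·(C_std − C_b)/(C_e − C_std) = 2.37·(0.2 − 0.00464) / (8.02 − 0.2) = 0.05921 m³/s.
= 59.21 L/s.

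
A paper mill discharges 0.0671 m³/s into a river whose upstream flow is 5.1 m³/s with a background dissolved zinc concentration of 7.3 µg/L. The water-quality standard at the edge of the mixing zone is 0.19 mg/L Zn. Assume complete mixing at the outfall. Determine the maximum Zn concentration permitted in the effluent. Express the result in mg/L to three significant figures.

7.3 µg/L = 0.0073 mg/L.
Mass balance: 0.19·5.167 = 0.0671·Cₑ + 5.1·0.0073.
Cₑ = (0.9817 − 0.03723) / 0.0671 = 14.08 mg/L.

14.1 mg/L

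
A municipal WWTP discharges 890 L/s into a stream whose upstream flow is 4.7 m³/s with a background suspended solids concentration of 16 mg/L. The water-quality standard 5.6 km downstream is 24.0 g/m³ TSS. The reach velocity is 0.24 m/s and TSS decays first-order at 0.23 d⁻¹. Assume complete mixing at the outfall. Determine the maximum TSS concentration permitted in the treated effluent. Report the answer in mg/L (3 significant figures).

890 L/s = 0.89 m³/s.
Travel time to the compliance point: t = 5600/0.24 = 2.333e+04 s = 0.2701 d; decay factor exp(−0.23·0.2701) = 0.9398.
So the concentration just after mixing may be at most 24/0.9398 = 25.54 mg/L.
Mass balance: 25.54·5.59 = 0.89·Cₑ + 4.7·16.
Cₑ = (142.8 − 75.2) / 0.89 = 75.91 mg/L.

75.9 mg/L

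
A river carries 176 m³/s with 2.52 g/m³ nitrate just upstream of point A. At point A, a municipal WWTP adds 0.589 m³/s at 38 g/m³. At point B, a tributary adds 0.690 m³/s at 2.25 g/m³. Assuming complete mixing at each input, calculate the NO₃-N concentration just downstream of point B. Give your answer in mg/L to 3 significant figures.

2.64 mg/L

After input A: C = (176·2.52 + 0.589·38) / 176.6 = 2.638 mg/L.
After input B: C = (176.6·2.638 + 0.69·2.25) / 177.3 = 2.637 mg/L.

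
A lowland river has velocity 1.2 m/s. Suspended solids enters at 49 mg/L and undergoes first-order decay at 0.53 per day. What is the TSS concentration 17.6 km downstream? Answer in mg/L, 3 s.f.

Travel time t = 17.6 km / 1.2 m/s = 1.76e+04/1.2 = 1.467e+04 s = 0.1698 d.
First-order decay: C = 49·exp(−0.53·0.1698) = 49·0.914 = 44.78 mg/L.

44.8 mg/L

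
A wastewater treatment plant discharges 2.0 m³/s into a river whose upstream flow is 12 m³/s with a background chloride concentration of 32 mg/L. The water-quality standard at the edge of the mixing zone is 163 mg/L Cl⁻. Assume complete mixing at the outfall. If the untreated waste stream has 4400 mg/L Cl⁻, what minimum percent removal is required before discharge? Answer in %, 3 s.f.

Mass balance: 163·14 = 2·Cₑ + 12·32.
Cₑ = (2282 − 384) / 2 = 949 mg/L.
Required removal = 1 − 949/4400 = 78.43 %.

78.4 %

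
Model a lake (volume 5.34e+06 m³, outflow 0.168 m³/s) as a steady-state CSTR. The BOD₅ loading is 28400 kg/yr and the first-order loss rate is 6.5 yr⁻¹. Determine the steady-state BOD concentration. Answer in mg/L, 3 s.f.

Outflow Q = 0.168 m³/s × 3.156e+07 s/yr = 5.302e+06 m³/yr.
Steady-state CSTR mass balance: W = Q·C + k·V·C, so C = W/(Q + kV).
Q + kV = 5.302e+06 + 6.5·5.34e+06 = 4.001e+07 m³/yr.
C = 28400/4.001e+07 = 0.0007098 kg/m³ = 0.7098 mg/L.

0.710 mg/L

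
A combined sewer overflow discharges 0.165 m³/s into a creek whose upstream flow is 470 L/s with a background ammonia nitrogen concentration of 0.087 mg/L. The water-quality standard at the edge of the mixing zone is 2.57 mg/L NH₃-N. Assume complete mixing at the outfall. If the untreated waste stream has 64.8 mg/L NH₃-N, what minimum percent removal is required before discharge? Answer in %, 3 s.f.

470 L/s = 0.47 m³/s.
Mass balance: 2.57·0.635 = 0.165·Cₑ + 0.47·0.087.
Cₑ = (1.632 − 0.04089) / 0.165 = 9.643 mg/L.
Required removal = 1 − 9.643/64.8 = 85.12 %.

85.1 %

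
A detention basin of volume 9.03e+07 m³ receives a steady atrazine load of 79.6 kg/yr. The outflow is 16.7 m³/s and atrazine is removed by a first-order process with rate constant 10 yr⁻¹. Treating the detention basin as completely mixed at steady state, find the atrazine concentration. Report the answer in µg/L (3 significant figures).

Outflow Q = 16.7 m³/s × 3.156e+07 s/yr = 5.27e+08 m³/yr.
Steady-state CSTR mass balance: W = Q·C + k·V·C, so C = W/(Q + kV).
Q + kV = 5.27e+08 + 10·9.03e+07 = 1.43e+09 m³/yr.
C = 79.6/1.43e+09 = 5.566e-08 kg/m³ = 5.566e-05 mg/L = 0.05566 µg/L.

0.0557 µg/L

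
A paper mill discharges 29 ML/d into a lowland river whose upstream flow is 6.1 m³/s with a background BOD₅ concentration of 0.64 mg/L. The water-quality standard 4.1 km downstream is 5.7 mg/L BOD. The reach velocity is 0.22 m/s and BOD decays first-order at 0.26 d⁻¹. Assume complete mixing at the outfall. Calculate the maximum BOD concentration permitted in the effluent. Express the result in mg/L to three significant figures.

29 ML/d = 0.3356 m³/s.
Travel time to the compliance point: t = 4100/0.22 = 1.864e+04 s = 0.2157 d; decay factor exp(−0.26·0.2157) = 0.9455.
So the concentration just after mixing may be at most 5.7/0.9455 = 6.029 mg/L.
Mass balance: 6.029·6.436 = 0.3356·Cₑ + 6.1·0.64.
Cₑ = (38.8 − 3.904) / 0.3356 = 104 mg/L.

104 mg/L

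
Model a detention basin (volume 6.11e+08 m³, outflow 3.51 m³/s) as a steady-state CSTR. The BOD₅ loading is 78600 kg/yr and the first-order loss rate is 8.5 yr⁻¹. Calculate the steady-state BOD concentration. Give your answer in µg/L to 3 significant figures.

Outflow Q = 3.51 m³/s × 3.156e+07 s/yr = 1.108e+08 m³/yr.
Steady-state CSTR mass balance: W = Q·C + k·V·C, so C = W/(Q + kV).
Q + kV = 1.108e+08 + 8.5·6.11e+08 = 5.304e+09 m³/yr.
C = 78600/5.304e+09 = 1.482e-05 kg/m³ = 0.01482 mg/L = 14.82 µg/L.

14.8 µg/L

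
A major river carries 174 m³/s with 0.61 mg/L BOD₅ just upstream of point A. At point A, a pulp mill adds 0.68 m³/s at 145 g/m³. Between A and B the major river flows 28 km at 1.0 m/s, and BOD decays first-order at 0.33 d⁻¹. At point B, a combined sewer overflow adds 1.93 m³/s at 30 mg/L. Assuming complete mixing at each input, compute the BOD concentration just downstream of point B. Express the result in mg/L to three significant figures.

1.37 mg/L

After input A: C = (174·0.61 + 0.68·145) / 174.7 = 1.172 mg/L.
Over the 28 km reach to input B (t = 2.8e+04 s = 0.3241 d), decay gives C = 1.172·exp(−0.33·0.3241) = 1.053 mg/L.
After input B: C = (174.7·1.053 + 1.93·30) / 176.6 = 1.37 mg/L.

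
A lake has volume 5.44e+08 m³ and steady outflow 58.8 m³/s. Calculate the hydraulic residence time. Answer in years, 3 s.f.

0.293 yr

Q = 58.8 m³/s × 3.156e+07 s/yr = 1.856e+09 m³/yr.
Hydraulic residence time τ = V/Q = 5.44e+08/1.856e+09 = 0.2932 yr.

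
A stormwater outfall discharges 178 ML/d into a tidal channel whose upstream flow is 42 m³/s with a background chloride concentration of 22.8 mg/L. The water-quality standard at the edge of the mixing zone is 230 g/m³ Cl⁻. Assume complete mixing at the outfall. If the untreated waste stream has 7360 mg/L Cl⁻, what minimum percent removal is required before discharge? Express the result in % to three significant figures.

39.5 %

178 ML/d = 2.06 m³/s.
Mass balance: 230·44.06 = 2.06·Cₑ + 42·22.8.
Cₑ = (1.013e+04 − 957.6) / 2.06 = 4454 mg/L.
Required removal = 1 − 4454/7360 = 39.48 %.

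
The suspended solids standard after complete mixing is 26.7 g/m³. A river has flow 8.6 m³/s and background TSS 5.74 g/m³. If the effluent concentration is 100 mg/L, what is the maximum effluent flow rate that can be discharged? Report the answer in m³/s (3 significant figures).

Mass balance at complete mixing: C_std·(Q_w + Q_r) = Q_w·C_e + Q_r·C_b.
Rearranging, Q_w = Q_r·(C_std − C_b)/(C_e − C_std) = 8.6·(26.7 − 5.74) / (100 − 26.7) = 2.459 m³/s.

2.46 m³/s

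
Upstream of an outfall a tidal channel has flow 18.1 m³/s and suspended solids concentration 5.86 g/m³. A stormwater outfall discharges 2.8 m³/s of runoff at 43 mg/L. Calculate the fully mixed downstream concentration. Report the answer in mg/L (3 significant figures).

10.8 mg/L

By mass balance at complete mixing, C = (2.8·43 + 18.1·5.86) / (2.8 + 18.1) = 226.5/20.9 = 10.84 mg/L.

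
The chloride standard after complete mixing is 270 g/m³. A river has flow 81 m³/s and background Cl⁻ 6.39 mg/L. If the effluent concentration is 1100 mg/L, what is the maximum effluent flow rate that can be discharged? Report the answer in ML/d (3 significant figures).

Mass balance at complete mixing: C_std·(Q_w + Q_r) = Q_w·C_e + Q_r·C_b.
Rearranging, Q_w = Q_r·(C_std − C_b)/(C_e − C_std) = 81·(270 − 6.39) / (1100 − 270) = 25.73 m³/s.
= 2223 ML/d.

2220 ML/d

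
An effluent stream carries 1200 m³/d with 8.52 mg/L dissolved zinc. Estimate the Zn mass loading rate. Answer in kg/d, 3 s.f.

1200 m³/d = 0.01389 m³/s.
Mass flux = Q·C = 0.01389 m³/s × 8.52 g/m³ = 0.1183 g/s.
= 0.1183 g/s × 86.4 = 10.22 kg/d.

10.2 kg/d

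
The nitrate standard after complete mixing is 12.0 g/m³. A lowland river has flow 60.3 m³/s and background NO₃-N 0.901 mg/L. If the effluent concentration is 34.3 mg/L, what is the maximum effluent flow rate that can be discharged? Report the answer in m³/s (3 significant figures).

Mass balance at complete mixing: C_std·(Q_w + Q_r) = Q_w·C_e + Q_r·C_b.
Rearranging, Q_w = Q_r·(C_std − C_b)/(C_e − C_std) = 60.3·(12 − 0.901) / (34.3 − 12) = 30.01 m³/s.

30.0 m³/s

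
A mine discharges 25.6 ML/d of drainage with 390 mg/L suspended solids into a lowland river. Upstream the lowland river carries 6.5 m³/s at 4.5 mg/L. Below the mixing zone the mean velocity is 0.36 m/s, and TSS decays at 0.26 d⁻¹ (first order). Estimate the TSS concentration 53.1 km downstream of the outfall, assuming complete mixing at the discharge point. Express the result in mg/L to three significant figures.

13.7 mg/L

25.6 ML/d = 0.2963 m³/s.
After complete mixing, C₀ = (0.2963·390 + 6.5·4.5) / 6.796 = 21.31 mg/L.
Travel time t = 5.31e+04 m / 0.36 m/s = 1.475e+05 s = 1.707 d.
C = 21.31·exp(−0.26·1.707) = 21.31·0.6416 = 13.67 mg/L.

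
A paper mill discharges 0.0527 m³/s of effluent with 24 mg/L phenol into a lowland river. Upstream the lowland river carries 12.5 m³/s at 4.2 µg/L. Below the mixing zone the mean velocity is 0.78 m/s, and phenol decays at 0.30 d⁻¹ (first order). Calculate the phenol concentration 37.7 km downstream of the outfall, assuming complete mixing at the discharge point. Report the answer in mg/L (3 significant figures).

4.2 µg/L = 0.0042 mg/L.
After complete mixing, C₀ = (0.0527·24 + 12.5·0.0042) / 12.55 = 0.1049 mg/L.
Travel time t = 3.77e+04 m / 0.78 m/s = 4.833e+04 s = 0.5594 d.
C = 0.1049·exp(−0.30·0.5594) = 0.1049·0.8455 = 0.08873 mg/L.

0.0887 mg/L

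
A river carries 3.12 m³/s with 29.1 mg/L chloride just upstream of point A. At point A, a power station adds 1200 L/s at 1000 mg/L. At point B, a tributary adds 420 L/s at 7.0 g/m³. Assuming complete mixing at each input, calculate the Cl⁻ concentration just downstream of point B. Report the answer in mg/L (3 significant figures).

273 mg/L

1200 L/s = 1.2 m³/s.
After input A: C = (3.12·29.1 + 1.2·1000) / 4.32 = 298.8 mg/L.
420 L/s = 0.42 m³/s.
After input B: C = (4.32·298.8 + 0.42·7) / 4.74 = 272.9 mg/L.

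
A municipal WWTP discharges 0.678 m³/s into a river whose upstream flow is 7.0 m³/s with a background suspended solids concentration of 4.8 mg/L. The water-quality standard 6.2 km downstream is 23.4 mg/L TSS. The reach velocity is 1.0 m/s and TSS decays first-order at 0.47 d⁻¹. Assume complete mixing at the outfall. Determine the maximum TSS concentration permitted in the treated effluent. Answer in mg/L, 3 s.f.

Travel time to the compliance point: t = 6200/1.0 = 6200 s = 0.07176 d; decay factor exp(−0.47·0.07176) = 0.9668.
So the concentration just after mixing may be at most 23.4/0.9668 = 24.2 mg/L.
Mass balance: 24.2·7.678 = 0.678·Cₑ + 7·4.8.
Cₑ = (185.8 − 33.6) / 0.678 = 224.5 mg/L.

225 mg/L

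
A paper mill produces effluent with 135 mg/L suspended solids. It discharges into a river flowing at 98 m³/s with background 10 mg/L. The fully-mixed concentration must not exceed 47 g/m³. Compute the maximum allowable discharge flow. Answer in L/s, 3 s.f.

Mass balance at complete mixing: C_std·(Q_w + Q_r) = Q_w·C_e + Q_r·C_b.
Rearranging, Q_w = Q_r·(C_std − C_b)/(C_e − C_std) = 98·(47 − 10) / (135 − 47) = 41.2 m³/s.
= 4.12e+04 L/s.

41200 L/s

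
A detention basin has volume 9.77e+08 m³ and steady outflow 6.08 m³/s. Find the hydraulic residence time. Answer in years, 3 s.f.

Q = 6.08 m³/s × 3.156e+07 s/yr = 1.919e+08 m³/yr.
Hydraulic residence time τ = V/Q = 9.77e+08/1.919e+08 = 5.092 yr.

5.09 yr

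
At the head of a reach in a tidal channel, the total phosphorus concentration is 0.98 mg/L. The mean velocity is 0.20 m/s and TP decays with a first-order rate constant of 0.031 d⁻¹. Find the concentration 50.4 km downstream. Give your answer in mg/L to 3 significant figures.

Travel time t = 50.4 km / 0.20 m/s = 5.04e+04/0.20 = 2.52e+05 s = 2.917 d.
First-order decay: C = 0.98·exp(−0.031·2.917) = 0.98·0.9136 = 0.8953 mg/L.

0.895 mg/L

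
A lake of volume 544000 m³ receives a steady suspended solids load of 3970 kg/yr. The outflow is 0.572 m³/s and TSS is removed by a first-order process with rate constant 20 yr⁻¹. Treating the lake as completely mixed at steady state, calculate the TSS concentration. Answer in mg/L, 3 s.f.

0.137 mg/L

Outflow Q = 0.572 m³/s × 3.156e+07 s/yr = 1.805e+07 m³/yr.
Steady-state CSTR mass balance: W = Q·C + k·V·C, so C = W/(Q + kV).
Q + kV = 1.805e+07 + 20·544000 = 2.893e+07 m³/yr.
C = 3970/2.893e+07 = 0.0001372 kg/m³ = 0.1372 mg/L.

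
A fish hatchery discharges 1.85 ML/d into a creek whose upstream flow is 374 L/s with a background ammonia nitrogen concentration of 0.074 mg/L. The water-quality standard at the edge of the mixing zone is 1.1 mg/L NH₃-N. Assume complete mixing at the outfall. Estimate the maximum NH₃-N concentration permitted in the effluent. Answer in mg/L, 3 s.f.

19.0 mg/L

1.85 ML/d = 0.02141 m³/s.
374 L/s = 0.374 m³/s.
Mass balance: 1.1·0.3954 = 0.02141·Cₑ + 0.374·0.074.
Cₑ = (0.435 − 0.02768) / 0.02141 = 19.02 mg/L.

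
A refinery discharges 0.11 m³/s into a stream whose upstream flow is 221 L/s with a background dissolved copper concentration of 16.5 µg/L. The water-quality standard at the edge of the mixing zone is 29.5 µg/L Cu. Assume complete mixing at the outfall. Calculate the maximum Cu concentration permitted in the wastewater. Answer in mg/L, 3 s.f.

0.0556 mg/L

221 L/s = 0.221 m³/s.
16.5 µg/L = 0.0165 mg/L.
29.5 µg/L = 0.0295 mg/L.
Mass balance: 0.0295·0.331 = 0.11·Cₑ + 0.221·0.0165.
Cₑ = (0.009765 − 0.003647) / 0.11 = 0.05562 mg/L.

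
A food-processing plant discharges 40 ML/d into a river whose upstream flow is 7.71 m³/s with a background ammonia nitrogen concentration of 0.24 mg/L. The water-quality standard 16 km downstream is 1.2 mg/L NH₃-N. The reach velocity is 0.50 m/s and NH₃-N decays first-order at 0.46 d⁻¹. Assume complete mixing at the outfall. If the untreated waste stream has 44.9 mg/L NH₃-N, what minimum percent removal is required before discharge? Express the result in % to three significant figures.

53.0 %

40 ML/d = 0.463 m³/s.
Travel time to the compliance point: t = 1.6e+04/0.50 = 3.2e+04 s = 0.3704 d; decay factor exp(−0.46·0.3704) = 0.8434.
So the concentration just after mixing may be at most 1.2/0.8434 = 1.423 mg/L.
Mass balance: 1.423·8.173 = 0.463·Cₑ + 7.71·0.24.
Cₑ = (11.63 − 1.85) / 0.463 = 21.12 mg/L.
Required removal = 1 − 21.12/44.9 = 52.96 %.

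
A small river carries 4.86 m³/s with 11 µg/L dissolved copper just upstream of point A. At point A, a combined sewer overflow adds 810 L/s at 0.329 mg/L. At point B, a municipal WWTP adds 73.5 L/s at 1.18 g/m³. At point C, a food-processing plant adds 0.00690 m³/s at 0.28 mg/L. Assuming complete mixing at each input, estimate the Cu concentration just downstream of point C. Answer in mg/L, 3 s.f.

11 µg/L = 0.011 mg/L.
810 L/s = 0.81 m³/s.
After input A: C = (4.86·0.011 + 0.81·0.329) / 5.67 = 0.05643 mg/L.
73.5 L/s = 0.0735 m³/s.
After input B: C = (5.67·0.05643 + 0.0735·1.18) / 5.744 = 0.07081 mg/L.
After input C: C = (5.744·0.07081 + 0.0069·0.28) / 5.75 = 0.07106 mg/L.

0.0711 mg/L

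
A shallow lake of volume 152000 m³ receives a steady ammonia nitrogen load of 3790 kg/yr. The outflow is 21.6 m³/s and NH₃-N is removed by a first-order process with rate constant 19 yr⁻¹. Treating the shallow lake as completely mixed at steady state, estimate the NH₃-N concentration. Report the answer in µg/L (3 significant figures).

5.54 µg/L

Outflow Q = 21.6 m³/s × 3.156e+07 s/yr = 6.816e+08 m³/yr.
Steady-state CSTR mass balance: W = Q·C + k·V·C, so C = W/(Q + kV).
Q + kV = 6.816e+08 + 19·152000 = 6.845e+08 m³/yr.
C = 3790/6.845e+08 = 5.537e-06 kg/m³ = 0.005537 mg/L = 5.537 µg/L.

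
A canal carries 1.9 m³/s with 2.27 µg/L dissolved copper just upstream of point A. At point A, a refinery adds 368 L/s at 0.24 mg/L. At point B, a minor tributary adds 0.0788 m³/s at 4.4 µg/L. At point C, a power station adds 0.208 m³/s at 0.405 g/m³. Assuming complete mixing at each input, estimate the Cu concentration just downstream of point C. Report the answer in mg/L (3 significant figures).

0.0694 mg/L

2.27 µg/L = 0.00227 mg/L.
368 L/s = 0.368 m³/s.
After input A: C = (1.9·0.00227 + 0.368·0.24) / 2.268 = 0.04084 mg/L.
4.4 µg/L = 0.0044 mg/L.
After input B: C = (2.268·0.04084 + 0.0788·0.0044) / 2.347 = 0.03962 mg/L.
After input C: C = (2.347·0.03962 + 0.208·0.405) / 2.555 = 0.06937 mg/L.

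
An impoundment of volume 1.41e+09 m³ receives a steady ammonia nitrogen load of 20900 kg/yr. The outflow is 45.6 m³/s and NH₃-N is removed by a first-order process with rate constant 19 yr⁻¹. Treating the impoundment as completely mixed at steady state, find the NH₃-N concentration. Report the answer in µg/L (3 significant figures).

0.740 µg/L

Outflow Q = 45.6 m³/s × 3.156e+07 s/yr = 1.439e+09 m³/yr.
Steady-state CSTR mass balance: W = Q·C + k·V·C, so C = W/(Q + kV).
Q + kV = 1.439e+09 + 19·1.41e+09 = 2.823e+10 m³/yr.
C = 20900/2.823e+10 = 7.404e-07 kg/m³ = 0.0007404 mg/L = 0.7404 µg/L.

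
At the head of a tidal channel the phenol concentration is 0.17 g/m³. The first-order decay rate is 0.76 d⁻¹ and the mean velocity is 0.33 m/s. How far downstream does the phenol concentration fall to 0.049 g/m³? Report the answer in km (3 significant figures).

46.7 km

From C = C₀·e^(−kt), t = ln(C₀/C)/k = ln(0.17/0.049)/0.76 = 1.244/0.76 = 1.637 d.
Distance = v·t = 0.33 m/s × 1.414e+05 s = 4.667e+04 m = 46.67 km.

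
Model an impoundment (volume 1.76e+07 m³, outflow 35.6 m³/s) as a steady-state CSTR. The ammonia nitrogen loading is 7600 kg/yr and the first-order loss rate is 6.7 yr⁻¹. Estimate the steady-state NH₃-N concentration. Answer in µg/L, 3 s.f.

Outflow Q = 35.6 m³/s × 3.156e+07 s/yr = 1.123e+09 m³/yr.
Steady-state CSTR mass balance: W = Q·C + k·V·C, so C = W/(Q + kV).
Q + kV = 1.123e+09 + 6.7·1.76e+07 = 1.241e+09 m³/yr.
C = 7600/1.241e+09 = 6.122e-06 kg/m³ = 0.006122 mg/L = 6.122 µg/L.

6.12 µg/L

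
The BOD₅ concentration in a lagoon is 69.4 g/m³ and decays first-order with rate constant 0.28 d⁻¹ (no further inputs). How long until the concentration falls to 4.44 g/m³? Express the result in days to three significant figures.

9.82 d

t = ln(C₀/C)/k = ln(69.4/4.44)/0.28 = 2.749/0.28 = 9.819 d.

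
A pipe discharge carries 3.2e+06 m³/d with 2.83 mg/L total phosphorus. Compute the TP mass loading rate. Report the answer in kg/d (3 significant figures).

3.2e+06 m³/d = 37.04 m³/s.
Mass flux = Q·C = 37.04 m³/s × 2.83 g/m³ = 104.8 g/s.
= 104.8 g/s × 86.4 = 9056 kg/d.

9060 kg/d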